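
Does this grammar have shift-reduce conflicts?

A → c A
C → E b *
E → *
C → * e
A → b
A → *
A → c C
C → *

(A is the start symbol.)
Augment with A' → A and build the canonical LR(0) collection (I0 = CLOSURE({[A' → . A]}), then GOTO on every symbol after a dot until no new states appear). It has 12 states:
  I0: { [A → . *], [A → . b], [A → . c A], [A → . c C], [A' → . A] }  — shift
  I1: { [A → * .] }  — reduce
  I2: { [A' → A .] }  — accept
  I3: { [A → b .] }  — reduce
  I4: { [A → . *], [A → . b], [A → . c A], [A → . c C], [A → c . A], [A → c . C], [C → . * e], [C → . *], [C → . E b *], [E → . *] }  — shift
  I5: { [A → * .], [C → * . e], [C → * .], [E → * .] }  — shift, 3 reduces
  I6: { [A → c A .] }  — reduce
  I7: { [A → c C .] }  — reduce
  I8: { [C → E . b *] }  — shift
  I9: { [C → E b . *] }  — shift
  I10: { [C → E b * .] }  — reduce
  I11: { [C → * e .] }  — reduce

I5 contains reduce items [A → * .], [C → * .], [E → * .] and shift item [C → * . e] — shift-reduce conflict.

Answer: Yes — I5: [A → * .] vs [C → * . e]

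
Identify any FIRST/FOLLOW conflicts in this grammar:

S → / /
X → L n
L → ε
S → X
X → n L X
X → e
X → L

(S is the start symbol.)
No FIRST/FOLLOW conflicts.

Nullable non-terminals: L, S, X.
FIRST sets used below: FIRST(X) = { 'e', 'n', ε }, FIRST(L) = { ε }
L has a nullable alternative but only one production, so nothing to check.

S: nullable alternative(s) S → X; FOLLOW(S) = { $ }
  S → / /: FIRST \ {ε} = { '/' } — disjoint from FOLLOW(S)
  S → X: FIRST \ {ε} = { 'e', 'n' } — this is the only nullable alternative, skip

X: nullable alternative(s) X → L; FOLLOW(X) = { $ }
  X → L n: FIRST \ {ε} = { 'n' } — disjoint from FOLLOW(X)
  X → n L X: FIRST \ {ε} = { 'n' } — disjoint from FOLLOW(X)
  X → e: FIRST \ {ε} = { 'e' } — disjoint from FOLLOW(X)
  X → L: FIRST \ {ε} = { } — this is the only nullable alternative, skip

No FIRST/FOLLOW conflicts found.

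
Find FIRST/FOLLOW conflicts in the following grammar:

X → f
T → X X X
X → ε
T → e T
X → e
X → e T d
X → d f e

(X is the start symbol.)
Yes. X → f with FOLLOW(X) on { 'f' }; X → e with FOLLOW(X) on { 'e' }; X → e T d with FOLLOW(X) on { 'e' }; X → d f e with FOLLOW(X) on { 'd' }

A FIRST/FOLLOW conflict occurs when a non-terminal N has a nullable alternative N → β (β ⇒* ε) and another alternative N → α with FIRST(α) ∩ FOLLOW(N) ≠ ∅: on such a lookahead the parser cannot decide between expanding α and letting N vanish via β.

Nullable non-terminals: T, X.
FIRST sets used below: FIRST(X) = { 'd', 'e', 'f', ε }

T: nullable alternative(s) T → X X X; FOLLOW(T) = { 'd' }
  T → X X X: FIRST \ {ε} = { 'd', 'e', 'f' } — this is the only nullable alternative, skip
  T → e T: FIRST \ {ε} = { 'e' } — disjoint from FOLLOW(T)

X: nullable alternative(s) X → ε; FOLLOW(X) = { $, 'd', 'e', 'f' }
  X → f: FIRST \ {ε} = { 'f' } — overlaps FOLLOW(X) on { 'f' }: CONFLICT
  X → ε: FIRST \ {ε} = { } — this is the only nullable alternative, skip
  X → e: FIRST \ {ε} = { 'e' } — overlaps FOLLOW(X) on { 'e' }: CONFLICT
  X → e T d: FIRST \ {ε} = { 'e' } — overlaps FOLLOW(X) on { 'e' }: CONFLICT
  X → d f e: FIRST \ {ε} = { 'd' } — overlaps FOLLOW(X) on { 'd' }: CONFLICT

So the grammar has 4 FIRST/FOLLOW conflicts (marked CONFLICT above).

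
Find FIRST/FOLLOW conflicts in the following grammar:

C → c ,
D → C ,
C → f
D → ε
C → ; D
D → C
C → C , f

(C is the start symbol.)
Nullable non-terminals: D.
FIRST sets used below: FIRST(C) = { ';', 'c', 'f' }

D: nullable alternative(s) D → ε; FOLLOW(D) = { $, ',' }
  D → C ,: FIRST \ {ε} = { ';', 'c', 'f' } — disjoint from FOLLOW(D)
  D → ε: FIRST \ {ε} = { } — this is the only nullable alternative, skip
  D → C: FIRST \ {ε} = { ';', 'c', 'f' } — disjoint from FOLLOW(D)

C has no nullable alternative, so no FIRST/FOLLOW check is needed there.

No FIRST/FOLLOW conflicts found.

Answer: No FIRST/FOLLOW conflicts.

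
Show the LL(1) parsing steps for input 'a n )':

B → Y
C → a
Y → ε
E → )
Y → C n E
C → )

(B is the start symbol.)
LL(1) parsing maintains a stack (initially the start symbol over $) and the input. At each step: if the stack top is a terminal, match it against the current input token; if it is a non-terminal N, replace it with the RHS of M[N, lookahead] (the unique production whose predict set contains the lookahead).

Stack is shown with the top on the left.

Stack    Input    Action
------------------------
B $      a n ) $  output B → Y
Y $      a n ) $  output Y → C n E
C n E $  a n ) $  output C → a
a n E $  a n ) $  match 'a'
n E $    n ) $    match 'n'
E $      ) $      output E → )
) $      ) $      match ')'
$        $        accept

The string is accepted.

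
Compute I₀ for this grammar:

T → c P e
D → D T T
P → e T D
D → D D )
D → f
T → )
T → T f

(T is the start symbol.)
First, augment the grammar with T' → T
I₀ = CLOSURE({ [T' → . T] }):
  [T' → . T] has the dot before T: add [T → . c P e], [T → . )], [T → . T f]
No further items can be added.

I₀ = { [T → . )], [T → . T f], [T → . c P e], [T' → . T] }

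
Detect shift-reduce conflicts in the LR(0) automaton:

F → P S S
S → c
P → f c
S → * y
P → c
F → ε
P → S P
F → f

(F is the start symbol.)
A shift-reduce conflict occurs when an LR(0) state has both:
  - a complete (reduce) item [A → α .] (dot at the end), and
  - a shift item [B → β . c γ] (dot before a terminal).

Augment with F' → F and build the canonical LR(0) collection (I0 = CLOSURE({[F' → . F]}), then GOTO on every symbol after a dot until no new states appear). It has 14 states:
  I0: { [F → . P S S], [F → . f], [F → .], [F' → . F], [P → . S P], [P → . c], [P → . f c], [S → . * y], [S → . c] }  — shift, reduce
  I1: { [S → * . y] }  — shift
  I2: { [F' → F .] }  — accept
  I3: { [F → P . S S], [S → . * y], [S → . c] }  — shift
  I4: { [P → . S P], [P → . c], [P → . f c], [P → S . P], [S → . * y], [S → . c] }  — shift
  I5: { [P → c .], [S → c .] }  — 2 reduces
  I6: { [F → f .], [P → f . c] }  — shift, reduce
  I7: { [P → f c .] }  — reduce
  I8: { [P → S P .] }  — reduce
  I9: { [P → f . c] }  — shift
  I10: { [F → P S . S], [S → . * y], [S → . c] }  — shift
  I11: { [S → c .] }  — reduce
  I12: { [F → P S S .] }  — reduce
  I13: { [S → * y .] }  — reduce

I0 contains reduce item [F → .] and shift items [F → . f], [P → . c], [P → . f c], [S → . * y], [S → . c] — shift-reduce conflict.
I6 contains reduce item [F → f .] and shift item [P → f . c] — shift-reduce conflict.

Answer: Yes — I0: [F → .] vs [F → . f]; I6: [F → f .] vs [P → f . c]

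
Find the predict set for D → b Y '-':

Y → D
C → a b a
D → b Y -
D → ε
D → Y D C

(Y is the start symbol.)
PREDICT(D → b Y '-') = (FIRST(RHS) \ {ε}) ∪ (FOLLOW(D) if ε ∈ FIRST(RHS), i.e. RHS ⇒* ε)
FIRST(b Y '-') = { 'b' }
ε ∉ FIRST(b Y '-'), so FOLLOW(D) is not added.
PREDICT(D → b Y '-') = { 'b' }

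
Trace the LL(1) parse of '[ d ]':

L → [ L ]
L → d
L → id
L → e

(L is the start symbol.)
LL(1) parsing maintains a stack (initially the start symbol over $) and the input. At each step: if the stack top is a terminal, match it against the current input token; if it is a non-terminal N, replace it with the RHS of M[N, lookahead] (the unique production whose predict set contains the lookahead).

Stack is shown with the top on the left.

Stack    Input    Action
------------------------
L $      [ d ] $  output L → [ L ]
[ L ] $  [ d ] $  match '['
L ] $    d ] $    output L → d
d ] $    d ] $    match 'd'
] $      ] $      match ']'
$        $        accept

The string is accepted.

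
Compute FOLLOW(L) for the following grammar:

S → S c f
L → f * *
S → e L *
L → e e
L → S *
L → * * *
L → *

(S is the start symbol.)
{ '*' }

In S → e L *: L is followed by '*', add FIRST('*') \ {ε} = { '*' }

Taking the union: FOLLOW(L) = { '*' }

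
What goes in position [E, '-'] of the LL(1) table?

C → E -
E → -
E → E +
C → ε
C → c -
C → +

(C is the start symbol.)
E → -, E → E +

To find M[E, '-'], we find productions for E where '-' is in the predict set (PREDICT(N → α) = (FIRST(α) \ {ε}) ∪ (FOLLOW(N) if α ⇒* ε)).

Relevant sets:
  FIRST(E) = { '-' }

E → -: PREDICT = { '-' }
  '-' is in predict set, so this production goes in M[E, '-']
E → E +: PREDICT = { '-' }
  '-' is in predict set, so this production goes in M[E, '-']

M[E, '-'] = E → -, E → E +  (a multiply-defined cell — the grammar is not LL(1))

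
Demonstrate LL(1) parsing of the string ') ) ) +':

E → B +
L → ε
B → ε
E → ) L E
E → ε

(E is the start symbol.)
LL(1) parsing maintains a stack (initially the start symbol over $) and the input. At each step: if the stack top is a terminal, match it against the current input token; if it is a non-terminal N, replace it with the RHS of M[N, lookahead] (the unique production whose predict set contains the lookahead).

Stack is shown with the top on the left.

Stack    Input      Action
--------------------------
E $      ) ) ) + $  output E → ) L E
) L E $  ) ) ) + $  match ')'
L E $    ) ) + $    output L → ε
E $      ) ) + $    output E → ) L E
) L E $  ) ) + $    match ')'
L E $    ) + $      output L → ε
E $      ) + $      output E → ) L E
) L E $  ) + $      match ')'
L E $    + $        output L → ε
E $      + $        output E → B +
B + $    + $        output B → ε
+ $      + $        match '+'
$        $          accept

The string is accepted.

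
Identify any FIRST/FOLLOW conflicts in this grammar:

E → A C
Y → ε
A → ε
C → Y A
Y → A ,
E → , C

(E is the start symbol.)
No FIRST/FOLLOW conflicts.

A FIRST/FOLLOW conflict occurs when a non-terminal N has a nullable alternative N → β (β ⇒* ε) and another alternative N → α with FIRST(α) ∩ FOLLOW(N) ≠ ∅: on such a lookahead the parser cannot decide between expanding α and letting N vanish via β.

Nullable non-terminals: A, C, E, Y.
FIRST sets used below: FIRST(A) = { ε }, FIRST(C) = { ',', ε }
A has a nullable alternative but only one production, so nothing to check.
C has a nullable alternative but only one production, so nothing to check.

E: nullable alternative(s) E → A C; FOLLOW(E) = { $ }
  E → A C: FIRST \ {ε} = { ',' } — this is the only nullable alternative, skip
  E → , C: FIRST \ {ε} = { ',' } — disjoint from FOLLOW(E)

Y: nullable alternative(s) Y → ε; FOLLOW(Y) = { $ }
  Y → ε: FIRST \ {ε} = { } — this is the only nullable alternative, skip
  Y → A ,: FIRST \ {ε} = { ',' } — disjoint from FOLLOW(Y)

No FIRST/FOLLOW conflicts found.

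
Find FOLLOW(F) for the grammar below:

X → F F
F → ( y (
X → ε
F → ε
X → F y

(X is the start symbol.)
{ $, '(', 'y' }

To compute FOLLOW(F), find every occurrence of F on a right-hand side N → α F β: add FIRST(β) \ {ε}, and if β is empty or nullable also add FOLLOW(N). Iterate to a fixed point.

In X → F F: F is followed by F, add FIRST(F) \ {ε} = { '(' }
  F is nullable, so also add FOLLOW(X)
In X → F F: F is at the end, add FOLLOW(X)
In X → F y: F is followed by y, add FIRST(y) \ {ε} = { 'y' }

The FOLLOW sets referred to above (computed the same way, to a fixed point):
  FOLLOW(X) = { $ }

Taking the union: FOLLOW(F) = { $, '(', 'y' }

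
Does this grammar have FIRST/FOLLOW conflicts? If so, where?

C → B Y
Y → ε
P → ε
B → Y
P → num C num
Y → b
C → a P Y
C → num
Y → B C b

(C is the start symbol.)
A FIRST/FOLLOW conflict occurs when a non-terminal N has a nullable alternative N → β (β ⇒* ε) and another alternative N → α with FIRST(α) ∩ FOLLOW(N) ≠ ∅: on such a lookahead the parser cannot decide between expanding α and letting N vanish via β.

Nullable non-terminals: B, C, P, Y.
FIRST sets used below: FIRST(B) = { 'a', 'b', 'num', ε }, FIRST(Y) = { 'a', 'b', 'num', ε }, FIRST(C) = { 'a', 'b', 'num', ε }
B has a nullable alternative but only one production, so nothing to check.

C: nullable alternative(s) C → B Y; FOLLOW(C) = { $, 'b', 'num' }
  C → B Y: FIRST \ {ε} = { 'a', 'b', 'num' } — this is the only nullable alternative, skip
  C → a P Y: FIRST \ {ε} = { 'a' } — disjoint from FOLLOW(C)
  C → num: FIRST \ {ε} = { 'num' } — overlaps FOLLOW(C) on { 'num' }: CONFLICT

P: nullable alternative(s) P → ε; FOLLOW(P) = { $, 'a', 'b', 'num' }
  P → ε: FIRST \ {ε} = { } — this is the only nullable alternative, skip
  P → num C num: FIRST \ {ε} = { 'num' } — overlaps FOLLOW(P) on { 'num' }: CONFLICT

Y: nullable alternative(s) Y → ε; FOLLOW(Y) = { $, 'a', 'b', 'num' }
  Y → ε: FIRST \ {ε} = { } — this is the only nullable alternative, skip
  Y → b: FIRST \ {ε} = { 'b' } — overlaps FOLLOW(Y) on { 'b' }: CONFLICT
  Y → B C b: FIRST \ {ε} = { 'a', 'b', 'num' } — overlaps FOLLOW(Y) on { 'a', 'b', 'num' }: CONFLICT

So the grammar has 4 FIRST/FOLLOW conflicts (marked CONFLICT above).

Answer: Yes. C → num with FOLLOW(C) on { 'num' }; Y → b with FOLLOW(Y) on { 'b' }; Y → B C b with FOLLOW(Y) on { 'a', 'b', 'num' }; P → num C num with FOLLOW(P) on { 'num' }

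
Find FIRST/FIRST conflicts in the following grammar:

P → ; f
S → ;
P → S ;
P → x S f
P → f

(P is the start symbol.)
A FIRST/FIRST conflict occurs when two productions N → α and N → β for the same non-terminal have FIRST(α) ∩ FIRST(β) ≠ ∅ (with ε ∈ FIRST of a nullable right-hand side, so two nullable alternatives also conflict).

FIRST sets of the non-terminals at (or reachable through a nullable prefix from) the front of some alternative:
  FIRST(S) = { ';' }

Productions for P:
  P → ; f: FIRST = { ';' }
  P → S ;: FIRST = { ';' }
  P → x S f: FIRST = { 'x' }
  P → f: FIRST = { 'f' }
S has only one production, so no FIRST/FIRST conflict is possible there.

Conflict for P: P → ; f and P → S ;
  Overlap: { ';' }

Answer: Yes. P → ';' f / P → S ';' on { ';' }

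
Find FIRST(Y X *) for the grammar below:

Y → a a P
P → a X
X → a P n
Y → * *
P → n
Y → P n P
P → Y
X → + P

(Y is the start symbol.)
FIRST sets of the non-terminals involved (from the grammar, by fixed-point iteration):
  FIRST(Y) = { '*', 'a', 'n' }

To compute FIRST(Y X *), process the symbols left to right:
Symbol Y is a non-terminal. Add FIRST(Y) \ {ε} = { '*', 'a', 'n' }
Y is not nullable (ε ∉ FIRST(Y)), so stop here.
FIRST(Y X *) = { '*', 'a', 'n' }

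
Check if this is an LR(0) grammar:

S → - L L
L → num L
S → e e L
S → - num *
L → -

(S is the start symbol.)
A grammar is LR(0) if no state in the canonical LR(0) collection has:
  - both a shift item (dot before a terminal) and a complete item (shift-reduce conflict), or
  - two or more complete items (reduce-reduce conflict; the accept item [S' → S .] counts as a complete item here).

Augment with S' → S and build the canonical LR(0) collection (I0 = CLOSURE({[S' → . S]}), then GOTO on every symbol after a dot until no new states appear). It has 13 states:
  I0: { [S → . - L L], [S → . - num *], [S → . e e L], [S' → . S] }  — shift
  I1: { [L → . -], [L → . num L], [S → - . L L], [S → - . num *] }  — shift
  I2: { [S' → S .] }  — accept
  I3: { [S → e . e L] }  — shift
  I4: { [L → . -], [L → . num L], [S → e e . L] }  — shift
  I5: { [L → - .] }  — reduce
  I6: { [S → e e L .] }  — reduce
  I7: { [L → . -], [L → . num L], [L → num . L] }  — shift
  I8: { [L → num L .] }  — reduce
  I9: { [L → . -], [L → . num L], [S → - L . L] }  — shift
  I10: { [L → . -], [L → . num L], [L → num . L], [S → - num . *] }  — shift
  I11: { [S → - num * .] }  — reduce
  I12: { [S → - L L .] }  — reduce

Every state is either a pure shift/goto state or contains exactly one complete item and nothing to shift — no conflicts. The grammar is LR(0).

Answer: Yes, the grammar is LR(0)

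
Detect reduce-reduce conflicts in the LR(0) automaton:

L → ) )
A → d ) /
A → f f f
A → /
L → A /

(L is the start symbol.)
No reduce-reduce conflicts

A reduce-reduce conflict occurs when an LR(0) state has two complete items [A → α .] and [B → β .] — both call for a reduction, and with no lookahead the parser cannot choose between them.

Augment with L' → L and build the canonical LR(0) collection (I0 = CLOSURE({[L' → . L]}), then GOTO on every symbol after a dot until no new states appear). It has 13 states:
  I0: { [A → . /], [A → . d ) /], [A → . f f f], [L → . ) )], [L → . A /], [L' → . L] }  — shift
  I1: { [L → ) . )] }  — shift
  I2: { [A → / .] }  — reduce
  I3: { [L → A . /] }  — shift
  I4: { [L' → L .] }  — accept
  I5: { [A → d . ) /] }  — shift
  I6: { [A → f . f f] }  — shift
  I7: { [A → f f . f] }  — shift
  I8: { [A → f f f .] }  — reduce
  I9: { [A → d ) . /] }  — shift
  I10: { [A → d ) / .] }  — reduce
  I11: { [L → A / .] }  — reduce
  I12: { [L → ) ) .] }  — reduce

No state contains more than one complete item.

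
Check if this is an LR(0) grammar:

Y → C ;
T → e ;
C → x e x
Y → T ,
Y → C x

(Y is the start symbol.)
Yes, the grammar is LR(0)

A grammar is LR(0) if no state in the canonical LR(0) collection has:
  - both a shift item (dot before a terminal) and a complete item (shift-reduce conflict), or
  - two or more complete items (reduce-reduce conflict; the accept item [Y' → Y .] counts as a complete item here).

Augment with Y' → Y and build the canonical LR(0) collection (I0 = CLOSURE({[Y' → . Y]}), then GOTO on every symbol after a dot until no new states appear). It has 12 states:
  I0: { [C → . x e x], [T → . e ;], [Y → . C ;], [Y → . C x], [Y → . T ,], [Y' → . Y] }  — shift
  I1: { [Y → C . ;], [Y → C . x] }  — shift
  I2: { [Y → T . ,] }  — shift
  I3: { [Y' → Y .] }  — accept
  I4: { [T → e . ;] }  — shift
  I5: { [C → x . e x] }  — shift
  I6: { [C → x e . x] }  — shift
  I7: { [C → x e x .] }  — reduce
  I8: { [T → e ; .] }  — reduce
  I9: { [Y → T , .] }  — reduce
  I10: { [Y → C ; .] }  — reduce
  I11: { [Y → C x .] }  — reduce

Every state is either a pure shift/goto state or contains exactly one complete item and nothing to shift — no conflicts. The grammar is LR(0).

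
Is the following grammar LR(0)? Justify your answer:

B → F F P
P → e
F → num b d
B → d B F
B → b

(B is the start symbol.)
Augment with B' → B and build the canonical LR(0) collection (I0 = CLOSURE({[B' → . B]}), then GOTO on every symbol after a dot until no new states appear). It has 13 states:
  I0: { [B → . F F P], [B → . b], [B → . d B F], [B' → . B], [F → . num b d] }  — shift
  I1: { [B' → B .] }  — accept
  I2: { [B → F . F P], [F → . num b d] }  — shift
  I3: { [B → b .] }  — reduce
  I4: { [B → . F F P], [B → . b], [B → . d B F], [B → d . B F], [F → . num b d] }  — shift
  I5: { [F → num . b d] }  — shift
  I6: { [F → num b . d] }  — shift
  I7: { [F → num b d .] }  — reduce
  I8: { [B → d B . F], [F → . num b d] }  — shift
  I9: { [B → d B F .] }  — reduce
  I10: { [B → F F . P], [P → . e] }  — shift
  I11: { [B → F F P .] }  — reduce
  I12: { [P → e .] }  — reduce

Every state is either a pure shift/goto state or contains exactly one complete item and nothing to shift — no conflicts. The grammar is LR(0).

Answer: Yes, the grammar is LR(0)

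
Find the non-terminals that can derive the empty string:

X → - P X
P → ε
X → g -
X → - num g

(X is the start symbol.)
{ 'P' }

A non-terminal is nullable if it can derive ε (the empty string): either it has an ε-production, or it has a production whose right-hand side consists entirely of nullable non-terminals.

ε-productions: P → ε
So P is immediately nullable.
No further non-terminal can be added: every production for the remaining non-terminals contains a terminal or a non-nullable non-terminal.
Nullable = { 'P' }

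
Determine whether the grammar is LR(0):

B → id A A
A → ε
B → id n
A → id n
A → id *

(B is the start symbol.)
No. Shift-reduce conflict between [A → .] and [A → . id *]

Augment with B' → B and build the canonical LR(0) collection (I0 = CLOSURE({[B' → . B]}), then GOTO on every symbol after a dot until no new states appear). It has 9 states:
  I0: { [B → . id A A], [B → . id n], [B' → . B] }  — shift
  I1: { [B' → B .] }  — accept
  I2: { [A → . id *], [A → . id n], [A → .], [B → id . A A], [B → id . n] }  — shift, reduce
  I3: { [A → . id *], [A → . id n], [A → .], [B → id A . A] }  — shift, reduce
  I4: { [A → id . *], [A → id . n] }  — shift
  I5: { [B → id n .] }  — reduce
  I6: { [A → id * .] }  — reduce
  I7: { [A → id n .] }  — reduce
  I8: { [B → id A A .] }  — reduce

Conflict in state I2:
  Shift-reduce conflict between [A → .] and [A → . id *]
So the grammar is NOT LR(0).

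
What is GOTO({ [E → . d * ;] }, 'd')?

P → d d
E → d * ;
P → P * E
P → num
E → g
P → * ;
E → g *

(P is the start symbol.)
GOTO(I, 'd') = CLOSURE({ [A → αX.β] : [A → α.Xβ] ∈ I, X = 'd' })

Items with dot before 'd', with the dot advanced:
  [E → . d * ;] → [E → d . * ;]
Closure adds nothing (no advanced item has the dot before a non-terminal).

GOTO = { [E → d . * ;] }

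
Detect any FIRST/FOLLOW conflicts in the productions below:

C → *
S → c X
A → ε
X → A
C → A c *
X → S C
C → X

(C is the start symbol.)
A FIRST/FOLLOW conflict occurs when a non-terminal N has a nullable alternative N → β (β ⇒* ε) and another alternative N → α with FIRST(α) ∩ FOLLOW(N) ≠ ∅: on such a lookahead the parser cannot decide between expanding α and letting N vanish via β.

Nullable non-terminals: A, C, X.
FIRST sets used below: FIRST(A) = { ε }, FIRST(X) = { 'c', ε }, FIRST(S) = { 'c' }
A has a nullable alternative but only one production, so nothing to check.

C: nullable alternative(s) C → X; FOLLOW(C) = { $, '*', 'c' }
  C → *: FIRST \ {ε} = { '*' } — overlaps FOLLOW(C) on { '*' }: CONFLICT
  C → A c *: FIRST \ {ε} = { 'c' } — overlaps FOLLOW(C) on { 'c' }: CONFLICT
  C → X: FIRST \ {ε} = { 'c' } — this is the only nullable alternative, skip

X: nullable alternative(s) X → A; FOLLOW(X) = { $, '*', 'c' }
  X → A: FIRST \ {ε} = { } — this is the only nullable alternative, skip
  X → S C: FIRST \ {ε} = { 'c' } — overlaps FOLLOW(X) on { 'c' }: CONFLICT

S has no nullable alternative, so no FIRST/FOLLOW check is needed there.

So the grammar has 3 FIRST/FOLLOW conflicts (marked CONFLICT above).

Answer: Yes. C → '*' with FOLLOW(C) on { '*' }; C → A c '*' with FOLLOW(C) on { 'c' }; X → S C with FOLLOW(X) on { 'c' }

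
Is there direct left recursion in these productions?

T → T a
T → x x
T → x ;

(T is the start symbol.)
Yes, T is left-recursive

Direct left recursion occurs when N → N α for some non-terminal N (the right-hand side begins with the left-hand side itself).

T → T a: LEFT RECURSIVE (starts with T)
T → x x: starts with x
T → x ;: starts with x

The grammar has direct left recursion on: T.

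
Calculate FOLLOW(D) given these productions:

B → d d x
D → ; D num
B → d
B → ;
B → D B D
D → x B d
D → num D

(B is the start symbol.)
To compute FOLLOW(D), find every occurrence of D on a right-hand side N → α D β: add FIRST(β) \ {ε}, and if β is empty or nullable also add FOLLOW(N). Iterate to a fixed point.

In D → ; D num: D is followed by num, add FIRST(num) \ {ε} = { 'num' }
In B → D B D: D is followed by B D, add FIRST(B D) \ {ε} = { ';', 'd', 'num', 'x' }
In B → D B D: D is at the end, add FOLLOW(B)
In D → num D: D is at the end; this adds FOLLOW(D) to itself — nothing new

The FOLLOW sets referred to above (computed the same way, to a fixed point):
  FOLLOW(B) = { $, ';', 'd', 'num', 'x' }

Taking the union: FOLLOW(D) = { $, ';', 'd', 'num', 'x' }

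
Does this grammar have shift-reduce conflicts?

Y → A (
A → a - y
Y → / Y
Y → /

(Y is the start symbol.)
Augment with Y' → Y and build the canonical LR(0) collection (I0 = CLOSURE({[Y' → . Y]}), then GOTO on every symbol after a dot until no new states appear). It has 9 states:
  I0: { [A → . a - y], [Y → . / Y], [Y → . /], [Y → . A (], [Y' → . Y] }  — shift
  I1: { [A → . a - y], [Y → . / Y], [Y → . /], [Y → . A (], [Y → / . Y], [Y → / .] }  — shift, reduce
  I2: { [Y → A . (] }  — shift
  I3: { [Y' → Y .] }  — accept
  I4: { [A → a . - y] }  — shift
  I5: { [A → a - . y] }  — shift
  I6: { [A → a - y .] }  — reduce
  I7: { [Y → A ( .] }  — reduce
  I8: { [Y → / Y .] }  — reduce

I1 contains reduce item [Y → / .] and shift items [A → . a - y], [Y → . /], [Y → . / Y] — shift-reduce conflict.

Answer: Yes — I1: [Y → / .] vs [A → . a - y]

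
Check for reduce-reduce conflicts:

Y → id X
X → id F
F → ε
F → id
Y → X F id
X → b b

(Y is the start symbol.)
A reduce-reduce conflict occurs when an LR(0) state has two complete items [A → α .] and [B → β .] — both call for a reduction, and with no lookahead the parser cannot choose between them.

Augment with Y' → Y and build the canonical LR(0) collection (I0 = CLOSURE({[Y' → . Y]}), then GOTO on every symbol after a dot until no new states appear). It has 12 states:
  I0: { [X → . b b], [X → . id F], [Y → . X F id], [Y → . id X], [Y' → . Y] }  — shift
  I1: { [F → . id], [F → .], [Y → X . F id] }  — shift, reduce
  I2: { [Y' → Y .] }  — accept
  I3: { [X → b . b] }  — shift
  I4: { [F → . id], [F → .], [X → . b b], [X → . id F], [X → id . F], [Y → id . X] }  — shift, reduce
  I5: { [X → id F .] }  — reduce
  I6: { [Y → id X .] }  — reduce
  I7: { [F → . id], [F → .], [F → id .], [X → id . F] }  — shift, 2 reduces
  I8: { [F → id .] }  — reduce
  I9: { [X → b b .] }  — reduce
  I10: { [Y → X F . id] }  — shift
  I11: { [Y → X F id .] }  — reduce

I7 contains complete items [F → .], [F → id .] — reduce-reduce conflict.

Answer: Yes — I7: [F → .] vs [F → id .]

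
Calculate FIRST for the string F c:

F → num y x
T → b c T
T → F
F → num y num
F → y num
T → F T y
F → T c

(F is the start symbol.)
{ 'b', 'num', 'y' }

FIRST sets of the non-terminals involved (from the grammar, by fixed-point iteration):
  FIRST(F) = { 'b', 'num', 'y' }

To compute FIRST(F c), process the symbols left to right:
Symbol F is a non-terminal. Add FIRST(F) \ {ε} = { 'b', 'num', 'y' }
F is not nullable (ε ∉ FIRST(F)), so stop here.
FIRST(F c) = { 'b', 'num', 'y' }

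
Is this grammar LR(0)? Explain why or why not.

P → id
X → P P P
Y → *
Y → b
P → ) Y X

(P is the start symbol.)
Augment with P' → P and build the canonical LR(0) collection (I0 = CLOSURE({[P' → . P]}), then GOTO on every symbol after a dot until no new states appear). It has 11 states:
  I0: { [P → . ) Y X], [P → . id], [P' → . P] }  — shift
  I1: { [P → ) . Y X], [Y → . *], [Y → . b] }  — shift
  I2: { [P' → P .] }  — accept
  I3: { [P → id .] }  — reduce
  I4: { [Y → * .] }  — reduce
  I5: { [P → ) Y . X], [P → . ) Y X], [P → . id], [X → . P P P] }  — shift
  I6: { [Y → b .] }  — reduce
  I7: { [P → . ) Y X], [P → . id], [X → P . P P] }  — shift
  I8: { [P → ) Y X .] }  — reduce
  I9: { [P → . ) Y X], [P → . id], [X → P P . P] }  — shift
  I10: { [X → P P P .] }  — reduce

Every state is either a pure shift/goto state or contains exactly one complete item and nothing to shift — no conflicts. The grammar is LR(0).

Answer: Yes, the grammar is LR(0)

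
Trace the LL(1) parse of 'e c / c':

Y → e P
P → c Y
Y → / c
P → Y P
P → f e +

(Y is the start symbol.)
LL(1) parsing maintains a stack (initially the start symbol over $) and the input. At each step: if the stack top is a terminal, match it against the current input token; if it is a non-terminal N, replace it with the RHS of M[N, lookahead] (the unique production whose predict set contains the lookahead).

Stack is shown with the top on the left.

Stack  Input      Action
------------------------
Y $    e c / c $  output Y → e P
e P $  e c / c $  match 'e'
P $    c / c $    output P → c Y
c Y $  c / c $    match 'c'
Y $    / c $      output Y → / c
/ c $  / c $      match '/'
c $    c $        match 'c'
$      $          accept

The string is accepted.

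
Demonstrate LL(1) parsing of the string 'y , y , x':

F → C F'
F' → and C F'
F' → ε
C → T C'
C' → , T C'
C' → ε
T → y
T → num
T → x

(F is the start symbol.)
LL(1) parsing maintains a stack (initially the start symbol over $) and the input. At each step: if the stack top is a terminal, match it against the current input token; if it is a non-terminal N, replace it with the RHS of M[N, lookahead] (the unique production whose predict set contains the lookahead).

Stack is shown with the top on the left.

Stack        Input        Action
--------------------------------
F $          y , y , x $  output F → C F'
C F' $       y , y , x $  output C → T C'
T C' F' $    y , y , x $  output T → y
y C' F' $    y , y , x $  match 'y'
C' F' $      , y , x $    output C' → , T C'
, T C' F' $  , y , x $    match ','
T C' F' $    y , x $      output T → y
y C' F' $    y , x $      match 'y'
C' F' $      , x $        output C' → , T C'
, T C' F' $  , x $        match ','
T C' F' $    x $          output T → x
x C' F' $    x $          match 'x'
C' F' $      $            output C' → ε
F' $         $            output F' → ε
$            $            accept

The string is accepted.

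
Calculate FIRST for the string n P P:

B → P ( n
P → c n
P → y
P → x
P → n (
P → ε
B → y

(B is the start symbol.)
{ 'n' }

To compute FIRST(n P P), process the symbols left to right:
Symbol n is a terminal. Add 'n' and stop.
FIRST(n P P) = { 'n' }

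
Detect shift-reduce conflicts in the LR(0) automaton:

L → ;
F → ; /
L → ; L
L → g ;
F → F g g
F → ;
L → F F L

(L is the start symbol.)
Augment with L' → L and build the canonical LR(0) collection (I0 = CLOSURE({[L' → . L]}), then GOTO on every symbol after a dot until no new states appear). It has 14 states:
  I0: { [F → . ; /], [F → . ;], [F → . F g g], [L → . ; L], [L → . ;], [L → . F F L], [L → . g ;], [L' → . L] }  — shift
  I1: { [F → . ; /], [F → . ;], [F → . F g g], [F → ; . /], [F → ; .], [L → . ; L], [L → . ;], [L → . F F L], [L → . g ;], [L → ; . L], [L → ; .] }  — shift, 2 reduces
  I2: { [F → . ; /], [F → . ;], [F → . F g g], [F → F . g g], [L → F . F L] }  — shift
  I3: { [L' → L .] }  — accept
  I4: { [L → g . ;] }  — shift
  I5: { [L → g ; .] }  — reduce
  I6: { [F → ; . /], [F → ; .] }  — shift, reduce
  I7: { [F → . ; /], [F → . ;], [F → . F g g], [F → F . g g], [L → . ; L], [L → . ;], [L → . F F L], [L → . g ;], [L → F F . L] }  — shift
  I8: { [F → F g . g] }  — shift
  I9: { [F → F g g .] }  — reduce
  I10: { [L → F F L .] }  — reduce
  I11: { [F → F g . g], [L → g . ;] }  — shift
  I12: { [F → ; / .] }  — reduce
  I13: { [L → ; L .] }  — reduce

I1 contains reduce items [F → ; .], [L → ; .] and shift items [F → . ;], [F → . ; /], [F → ; . /], [L → . ;], [L → . ; L], [L → . g ;] — shift-reduce conflict.
I6 contains reduce item [F → ; .] and shift item [F → ; . /] — shift-reduce conflict.

Answer: Yes — I1: [F → ; .] vs [F → . ;]; I6: [F → ; .] vs [F → ; . /]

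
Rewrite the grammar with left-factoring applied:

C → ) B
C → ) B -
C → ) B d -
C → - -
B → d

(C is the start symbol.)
C → ) B C'
C' → ε
C' → -
C' → d -
C → - -
B → d

Left-factoring transforms A → αβ₁ | αβ₂ into A → αA' and A' → β₁ | β₂
(α is the longest common prefix among the alternatives). Repeat until
no nonterminal has two alternatives with a common prefix.

Round 1: C has alternatives sharing prefix ') B'. Introduce C': C → ) B C'
  Add: C' → ε
  Add: C' → -
  Add: C' → d -

No remaining common prefixes — done.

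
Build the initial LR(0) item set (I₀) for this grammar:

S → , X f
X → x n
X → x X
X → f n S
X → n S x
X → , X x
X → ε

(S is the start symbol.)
First, augment the grammar with S' → S
I₀ = CLOSURE({ [S' → . S] }):
  [S' → . S] has the dot before S: add [S → . , X f]
No further items can be added.

I₀ = { [S → . , X f], [S' → . S] }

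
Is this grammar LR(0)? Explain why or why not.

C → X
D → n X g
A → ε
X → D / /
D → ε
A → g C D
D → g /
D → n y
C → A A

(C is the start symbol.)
Augment with C' → C and build the canonical LR(0) collection (I0 = CLOSURE({[C' → . C]}), then GOTO on every symbol after a dot until no new states appear). It has 18 states:
  I0: { [A → . g C D], [A → .], [C → . A A], [C → . X], [C' → . C], [D → . g /], [D → . n X g], [D → . n y], [D → .], [X → . D / /] }  — shift, 2 reduces
  I1: { [A → . g C D], [A → .], [C → A . A] }  — shift, reduce
  I2: { [C' → C .] }  — accept
  I3: { [X → D . / /] }  — shift
  I4: { [C → X .] }  — reduce
  I5: { [A → . g C D], [A → .], [A → g . C D], [C → . A A], [C → . X], [D → . g /], [D → . n X g], [D → . n y], [D → .], [D → g . /], [X → . D / /] }  — shift, 2 reduces
  I6: { [D → . g /], [D → . n X g], [D → . n y], [D → .], [D → n . X g], [D → n . y], [X → . D / /] }  — shift, reduce
  I7: { [D → n X . g] }  — shift
  I8: { [D → g . /] }  — shift
  I9: { [D → n y .] }  — reduce
  I10: { [D → g / .] }  — reduce
  I11: { [D → n X g .] }  — reduce
  I12: { [A → g C . D], [D → . g /], [D → . n X g], [D → . n y], [D → .] }  — shift, reduce
  I13: { [A → g C D .] }  — reduce
  I14: { [X → D / . /] }  — shift
  I15: { [X → D / / .] }  — reduce
  I16: { [C → A A .] }  — reduce
  I17: { [A → . g C D], [A → .], [A → g . C D], [C → . A A], [C → . X], [D → . g /], [D → . n X g], [D → . n y], [D → .], [X → . D / /] }  — shift, 2 reduces

Conflict in state I0:
  Shift-reduce conflict between [A → .] and [A → . g C D]
So the grammar is NOT LR(0).

Answer: No. Shift-reduce conflict between [A → .] and [A → . g C D]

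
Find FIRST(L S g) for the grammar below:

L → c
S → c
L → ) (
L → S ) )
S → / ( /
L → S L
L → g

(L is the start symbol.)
FIRST sets of the non-terminals involved (from the grammar, by fixed-point iteration):
  FIRST(L) = { ')', '/', 'c', 'g' }

To compute FIRST(L S g), process the symbols left to right:
Symbol L is a non-terminal. Add FIRST(L) \ {ε} = { ')', '/', 'c', 'g' }
L is not nullable (ε ∉ FIRST(L)), so stop here.
FIRST(L S g) = { ')', '/', 'c', 'g' }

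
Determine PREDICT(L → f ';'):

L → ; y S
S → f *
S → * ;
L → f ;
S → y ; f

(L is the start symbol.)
PREDICT(L → f ';') = (FIRST(RHS) \ {ε}) ∪ (FOLLOW(L) if ε ∈ FIRST(RHS), i.e. RHS ⇒* ε)
FIRST(f ';') = { 'f' }
ε ∉ FIRST(f ';'), so FOLLOW(L) is not added.
PREDICT(L → f ';') = { 'f' }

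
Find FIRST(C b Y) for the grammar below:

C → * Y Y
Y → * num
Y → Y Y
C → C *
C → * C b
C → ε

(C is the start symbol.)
FIRST sets of the non-terminals involved (from the grammar, by fixed-point iteration):
  FIRST(C) = { '*', ε }

To compute FIRST(C b Y), process the symbols left to right:
Symbol C is a non-terminal. Add FIRST(C) \ {ε} = { '*' }
C is nullable (ε ∈ FIRST(C)), continue to the next symbol.
Symbol b is a terminal. Add 'b' and stop.
FIRST(C b Y) = { '*', 'b' }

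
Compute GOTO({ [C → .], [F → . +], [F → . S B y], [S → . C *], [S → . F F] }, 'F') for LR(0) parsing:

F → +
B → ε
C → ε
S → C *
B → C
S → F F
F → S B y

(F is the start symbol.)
{ [C → .], [F → . +], [F → . S B y], [S → . C *], [S → . F F], [S → F . F] }

GOTO(I, 'F') = CLOSURE({ [A → αX.β] : [A → α.Xβ] ∈ I, X = 'F' })

Items with dot before 'F', with the dot advanced:
  [S → . F F] → [S → F . F]
Closure of the advanced items:
  [S → F . F] has the dot before F: add [F → . +], [F → . S B y]
  [F → . S B y] has the dot before S: add [S → . C *], [S → . F F]
  [S → . C *] has the dot before C: add [C → .]

GOTO = { [C → .], [F → . +], [F → . S B y], [S → . C *], [S → . F F], [S → F . F] }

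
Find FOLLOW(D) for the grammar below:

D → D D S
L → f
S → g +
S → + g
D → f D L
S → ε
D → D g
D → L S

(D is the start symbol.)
To compute FOLLOW(D), find every occurrence of D on a right-hand side N → α D β: add FIRST(β) \ {ε}, and if β is empty or nullable also add FOLLOW(N). Iterate to a fixed point.

D is the start symbol, so $ ∈ FOLLOW(D).
In D → D D S: D is followed by D S, add FIRST(D S) \ {ε} = { 'f' }
In D → D D S: D is followed by S, add FIRST(S) \ {ε} = { '+', 'g' }
  S is nullable, so FOLLOW(D) is also included — that is the set being defined, nothing new
In D → f D L: D is followed by L, add FIRST(L) \ {ε} = { 'f' }
In D → D g: D is followed by g, add FIRST(g) \ {ε} = { 'g' }

Taking the union: FOLLOW(D) = { $, '+', 'f', 'g' }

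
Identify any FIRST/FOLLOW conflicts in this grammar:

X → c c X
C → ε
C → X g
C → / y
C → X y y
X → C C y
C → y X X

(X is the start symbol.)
Nullable non-terminals: C.
FIRST sets used below: FIRST(X) = { '/', 'c', 'y' }

C: nullable alternative(s) C → ε; FOLLOW(C) = { '/', 'c', 'y' }
  C → ε: FIRST \ {ε} = { } — this is the only nullable alternative, skip
  C → X g: FIRST \ {ε} = { '/', 'c', 'y' } — overlaps FOLLOW(C) on { '/', 'c', 'y' }: CONFLICT
  C → / y: FIRST \ {ε} = { '/' } — overlaps FOLLOW(C) on { '/' }: CONFLICT
  C → X y y: FIRST \ {ε} = { '/', 'c', 'y' } — overlaps FOLLOW(C) on { '/', 'c', 'y' }: CONFLICT
  C → y X X: FIRST \ {ε} = { 'y' } — overlaps FOLLOW(C) on { 'y' }: CONFLICT

X has no nullable alternative, so no FIRST/FOLLOW check is needed there.

So the grammar has 4 FIRST/FOLLOW conflicts (marked CONFLICT above).

Answer: Yes. C → X g with FOLLOW(C) on { '/', 'c', 'y' }; C → '/' y with FOLLOW(C) on { '/' }; C → X y y with FOLLOW(C) on { '/', 'c', 'y' }; C → y X X with FOLLOW(C) on { 'y' }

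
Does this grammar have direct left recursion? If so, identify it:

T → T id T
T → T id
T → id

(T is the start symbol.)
Direct left recursion occurs when N → N α for some non-terminal N (the right-hand side begins with the left-hand side itself).

T → T id T: LEFT RECURSIVE (starts with T)
T → T id: LEFT RECURSIVE (starts with T)
T → id: starts with id

The grammar has direct left recursion on: T.

Answer: Yes, T is left-recursive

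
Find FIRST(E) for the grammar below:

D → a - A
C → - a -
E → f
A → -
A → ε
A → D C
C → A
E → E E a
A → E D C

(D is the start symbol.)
From E → f:
  - f is a terminal: add 'f' and stop
From E → E E a:
  - E is the symbol being defined: contributes nothing new
    E is not nullable, so stop

Collecting: FIRST(E) = { 'f' }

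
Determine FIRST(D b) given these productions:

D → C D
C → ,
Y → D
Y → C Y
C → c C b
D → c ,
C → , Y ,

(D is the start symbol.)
FIRST sets of the non-terminals involved (from the grammar, by fixed-point iteration):
  FIRST(D) = { ',', 'c' }

To compute FIRST(D b), process the symbols left to right:
Symbol D is a non-terminal. Add FIRST(D) \ {ε} = { ',', 'c' }
D is not nullable (ε ∉ FIRST(D)), so stop here.
FIRST(D b) = { ',', 'c' }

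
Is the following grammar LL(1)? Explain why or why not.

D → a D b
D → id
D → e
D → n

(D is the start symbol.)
Yes, the grammar is LL(1).

A grammar is LL(1) if for each non-terminal N with multiple productions, the predict sets of those productions are pairwise disjoint, where PREDICT(N → α) = (FIRST(α) \ {ε}) ∪ (FOLLOW(N) if α ⇒* ε).

For D:
  PREDICT(D → a D b) = { 'a' }
  PREDICT(D → id) = { 'id' }
  PREDICT(D → e) = { 'e' }
  PREDICT(D → n) = { 'n' }

All predict sets are disjoint. The grammar IS LL(1).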